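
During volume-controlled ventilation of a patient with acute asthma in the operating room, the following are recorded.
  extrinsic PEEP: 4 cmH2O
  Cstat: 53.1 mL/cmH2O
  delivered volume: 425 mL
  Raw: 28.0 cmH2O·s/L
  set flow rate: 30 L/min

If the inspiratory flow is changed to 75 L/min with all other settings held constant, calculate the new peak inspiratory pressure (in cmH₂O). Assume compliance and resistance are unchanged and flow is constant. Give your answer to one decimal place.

47.0

Flow: 30 L/min ÷ 60 = 0.5 L/s.
New flow: 75 L/min ÷ 60 = 1.25 L/s.
PIP = Vt/C + R·V̇ + PEEP (constant-flow equation of motion).
Only the resistive term changes: ΔPIP = R × ΔV̇ = 28.0 × (1.25 − 0.5) = 28.0 × 0.75 = 21.0 cmH2O.
Original PIP = 425/53.1 + 28.0×0.5 + 4 = 26.004 cmH2O; new PIP = 26.004 + (21.0) = 47.004 cmH2O.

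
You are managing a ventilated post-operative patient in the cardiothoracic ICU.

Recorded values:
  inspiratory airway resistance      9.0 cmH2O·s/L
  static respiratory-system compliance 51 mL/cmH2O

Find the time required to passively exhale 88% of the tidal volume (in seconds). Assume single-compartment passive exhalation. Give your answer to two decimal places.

τ = R × C = 9.0 × 51 mL/cmH2O = 9.0 × 0.051 L/cmH2O = 0.459 s.
Exhaled fraction f = 1 − e^(−t/τ) → t = −τ·ln(1 − f) = −0.459·ln(0.12) = 0.9732 s.

0.97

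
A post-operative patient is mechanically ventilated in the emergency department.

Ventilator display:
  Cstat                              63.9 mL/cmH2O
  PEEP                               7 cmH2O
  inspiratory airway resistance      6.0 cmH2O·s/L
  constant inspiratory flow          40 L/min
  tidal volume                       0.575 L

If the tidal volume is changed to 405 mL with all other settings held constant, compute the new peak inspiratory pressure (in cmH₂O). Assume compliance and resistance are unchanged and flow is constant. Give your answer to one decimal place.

17.3

Flow: 40 L/min ÷ 60 = 0.6667 L/s.
PIP = Vt/C + R·V̇ + PEEP (constant-flow equation of motion).
Only the elastic term changes: ΔPIP = ΔVt / C = (405 − 575) / 63.9 = -2.66 cmH2O.
Original PIP = 575/63.9 + 6.0×0.6667 + 7 = 19.999 cmH2O; new PIP = 19.999 + (-2.66) = 17.339 cmH2O.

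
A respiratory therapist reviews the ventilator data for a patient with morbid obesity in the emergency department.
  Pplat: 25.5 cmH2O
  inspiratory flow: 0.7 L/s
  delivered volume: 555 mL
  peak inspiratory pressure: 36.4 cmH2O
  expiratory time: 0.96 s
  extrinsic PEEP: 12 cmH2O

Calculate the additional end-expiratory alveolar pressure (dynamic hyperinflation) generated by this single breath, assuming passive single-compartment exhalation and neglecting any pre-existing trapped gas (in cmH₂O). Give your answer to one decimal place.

3.0

R = (PIP − Pplat)/V̇ = (36.4 − 25.5) / 0.7 = 10.9/0.7 = 15.571 cmH2O·s/L.
C = Vt/(Pplat − PEEP) = 555.0 / (25.5 − 12) = 555.0/13.5 = 41.111 mL/cmH2O.
τ = R × C = 15.571 × 0.04111 L/cmH2O = 0.6401 s.
Fraction remaining = e^(−Te/τ) = e^(−0.96/0.6401) = 0.2232; trapped volume = 555.0 × 0.2232 = 123.88 mL.
Additional alveolar pressure from trapping ≈ V_trapped / C = 123.88 / 41.111 = 3.013 cmH2O.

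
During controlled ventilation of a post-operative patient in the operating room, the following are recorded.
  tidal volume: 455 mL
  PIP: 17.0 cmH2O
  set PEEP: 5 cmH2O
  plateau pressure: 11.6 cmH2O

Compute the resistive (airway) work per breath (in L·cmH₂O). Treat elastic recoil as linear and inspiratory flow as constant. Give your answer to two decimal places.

2.46

With constant inspiratory flow the resistive pressure is constant at PIP − Pplat = 17.0 − 11.6 = 5.4 cmH2O, so resistive work = 5.4 × 0.455 = 2.457 L·cmH2O.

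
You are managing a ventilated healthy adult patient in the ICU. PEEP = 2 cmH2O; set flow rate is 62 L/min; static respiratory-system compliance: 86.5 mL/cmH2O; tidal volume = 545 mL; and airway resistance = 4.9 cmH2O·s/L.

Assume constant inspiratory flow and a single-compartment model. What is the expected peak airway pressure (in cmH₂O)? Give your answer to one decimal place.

13.4

Flow: 62 L/min ÷ 60 = 1.0333 L/s.
Equation of motion (constant flow): PIP = Vt/C + R·V̇ + PEEP.
PIP = 545/86.5 + 4.9×1.0333 + 2 = 6.301 + 5.063 + 2 = 13.364 cmH2O.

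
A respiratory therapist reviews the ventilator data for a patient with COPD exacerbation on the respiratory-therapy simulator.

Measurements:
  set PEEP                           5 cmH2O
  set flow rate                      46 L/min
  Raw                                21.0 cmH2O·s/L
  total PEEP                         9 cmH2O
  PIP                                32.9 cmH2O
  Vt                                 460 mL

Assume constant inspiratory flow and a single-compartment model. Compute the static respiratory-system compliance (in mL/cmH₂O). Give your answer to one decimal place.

Flow: 46 L/min ÷ 60 = 0.7667 L/s.
Total PEEP = 9 cmH2O (set 5 + intrinsic 4); this is the baseline alveolar pressure.
Equation of motion (constant flow): PIP = Vt/C + R·V̇ + PEEP.
Vt/C = PIP − R·V̇ − PEEP = 32.9 − 21.0×0.7667 − 9 = 32.9 − 16.101 − 9 = 7.799 cmH2O.
C = Vt / 7.799 = 460 / 7.799 = 58.982 mL/cmH2O.

59.0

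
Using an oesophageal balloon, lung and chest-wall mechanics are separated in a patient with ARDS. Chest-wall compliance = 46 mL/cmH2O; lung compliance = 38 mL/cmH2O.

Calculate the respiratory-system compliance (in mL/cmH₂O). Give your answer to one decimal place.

20.8

Lung and chest wall are elastances in series: 1/Crs = 1/CL + 1/Ccw.
1/Crs = 1/38 + 1/46 = 0.04805.
Crs = 20.812 mL/cmH2O.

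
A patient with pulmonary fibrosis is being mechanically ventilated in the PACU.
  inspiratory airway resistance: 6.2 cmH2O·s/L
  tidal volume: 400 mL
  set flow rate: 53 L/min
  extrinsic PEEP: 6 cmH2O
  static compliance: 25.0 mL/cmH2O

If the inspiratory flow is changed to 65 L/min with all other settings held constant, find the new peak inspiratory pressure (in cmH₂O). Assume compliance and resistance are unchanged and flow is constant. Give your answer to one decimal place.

Flow: 53 L/min ÷ 60 = 0.8833 L/s.
New flow: 65 L/min ÷ 60 = 1.0833 L/s.
PIP = Vt/C + R·V̇ + PEEP (constant-flow equation of motion).
Only the resistive term changes: ΔPIP = R × ΔV̇ = 6.2 × (1.0833 − 0.8833) = 6.2 × 0.2 = 1.24 cmH2O.
Original PIP = 400/25.0 + 6.2×0.8833 + 6 = 27.476 cmH2O; new PIP = 27.476 + (1.24) = 28.716 cmH2O.

28.7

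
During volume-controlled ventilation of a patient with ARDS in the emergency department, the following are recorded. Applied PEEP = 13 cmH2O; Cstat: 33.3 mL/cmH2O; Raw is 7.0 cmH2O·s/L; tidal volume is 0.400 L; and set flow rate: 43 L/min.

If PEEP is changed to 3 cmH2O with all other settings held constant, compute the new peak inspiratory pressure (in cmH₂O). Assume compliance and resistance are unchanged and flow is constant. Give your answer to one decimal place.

Flow: 43 L/min ÷ 60 = 0.7167 L/s.
PIP = Vt/C + R·V̇ + PEEP (constant-flow equation of motion).
Only the baseline term changes: ΔPIP = ΔPEEP = 3 − 13 = -10.0 cmH2O.
Original PIP = 400/33.3 + 7.0×0.7167 + 13 = 30.029 cmH2O; new PIP = 30.029 + (-10.0) = 20.029 cmH2O.

20.0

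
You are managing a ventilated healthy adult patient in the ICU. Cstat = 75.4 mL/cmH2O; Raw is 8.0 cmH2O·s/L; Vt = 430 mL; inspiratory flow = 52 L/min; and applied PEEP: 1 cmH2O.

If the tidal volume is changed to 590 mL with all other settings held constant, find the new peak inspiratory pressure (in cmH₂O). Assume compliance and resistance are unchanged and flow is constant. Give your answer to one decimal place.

Flow: 52 L/min ÷ 60 = 0.8667 L/s.
PIP = Vt/C + R·V̇ + PEEP (constant-flow equation of motion).
Only the elastic term changes: ΔPIP = ΔVt / C = (590 − 430) / 75.4 = 2.122 cmH2O.
Original PIP = 430/75.4 + 8.0×0.8667 + 1 = 13.637 cmH2O; new PIP = 13.637 + (2.122) = 15.759 cmH2O.

15.8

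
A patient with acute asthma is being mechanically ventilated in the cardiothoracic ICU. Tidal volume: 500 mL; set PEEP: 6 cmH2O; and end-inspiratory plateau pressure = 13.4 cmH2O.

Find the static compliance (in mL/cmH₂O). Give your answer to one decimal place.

67.6

Cstat = Vt / (Pplat − PEEP) = 500 / (13.4 − 6) = 500 / 7.4 = 67.568 mL/cmH2O.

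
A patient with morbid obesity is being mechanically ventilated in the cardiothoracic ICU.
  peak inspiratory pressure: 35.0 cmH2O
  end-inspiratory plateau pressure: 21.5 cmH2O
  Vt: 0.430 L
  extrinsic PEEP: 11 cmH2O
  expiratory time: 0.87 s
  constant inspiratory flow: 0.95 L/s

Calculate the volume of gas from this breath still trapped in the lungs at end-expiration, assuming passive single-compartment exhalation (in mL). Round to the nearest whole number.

R = (PIP − Pplat)/V̇ = (35.0 − 21.5) / 0.95 = 13.5/0.95 = 14.211 cmH2O·s/L.
C = Vt/(Pplat − PEEP) = 430.0 / (21.5 − 11) = 430.0/10.5 = 40.952 mL/cmH2O.
τ = R × C = 14.211 × 0.04095 L/cmH2O = 0.5819 s.
Fraction remaining = e^(−Te/τ) = e^(−0.87/0.5819) = 0.2242.
Trapped volume = 430.0 × 0.2242 = 96.406 mL.

96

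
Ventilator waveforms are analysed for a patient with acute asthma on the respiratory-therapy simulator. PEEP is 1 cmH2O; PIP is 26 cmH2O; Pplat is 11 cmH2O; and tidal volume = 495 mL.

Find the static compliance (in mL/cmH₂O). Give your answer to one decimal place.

Cstat = Vt / (Pplat − PEEP) = 495 / (11 − 1) = 495 / 10.0 = 49.5 mL/cmH2O.

49.5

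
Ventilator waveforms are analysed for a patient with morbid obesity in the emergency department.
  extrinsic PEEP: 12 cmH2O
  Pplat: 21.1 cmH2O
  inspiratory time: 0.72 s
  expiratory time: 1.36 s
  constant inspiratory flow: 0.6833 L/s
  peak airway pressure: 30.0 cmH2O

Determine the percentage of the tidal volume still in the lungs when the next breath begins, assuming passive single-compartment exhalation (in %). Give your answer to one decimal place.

Vt = flow × Ti = 0.6833 L/s × 0.72 s × 1000 mL/L = 491.98 mL.
R = (PIP − Pplat)/V̇ = (30.0 − 21.1) / 0.6833 = 8.9/0.6833 = 13.025 cmH2O·s/L.
C = Vt/(Pplat − PEEP) = 491.98 / (21.1 − 12) = 491.98/9.1 = 54.064 mL/cmH2O.
τ = R × C = 13.025 × 0.05406 L/cmH2O = 0.7041 s.
Fraction remaining at end-expiration = e^(−Te/τ) = e^(−1.36/0.7041) = 0.1449 → 14.49%.

14.5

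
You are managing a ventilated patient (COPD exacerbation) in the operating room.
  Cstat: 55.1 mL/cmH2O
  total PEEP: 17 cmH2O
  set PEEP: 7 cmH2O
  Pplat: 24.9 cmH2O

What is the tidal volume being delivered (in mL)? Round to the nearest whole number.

End-expiratory occlusion gives total PEEP = 17 cmH2O (intrinsic PEEP = 17 − 7 = 10). Use total PEEP for the elastic gradient.
Vt = Cstat × (Pplat − PEEPtotal) = 55.1 × (24.9 − 17) = 55.1 × 7.9 = 435.29 mL.

435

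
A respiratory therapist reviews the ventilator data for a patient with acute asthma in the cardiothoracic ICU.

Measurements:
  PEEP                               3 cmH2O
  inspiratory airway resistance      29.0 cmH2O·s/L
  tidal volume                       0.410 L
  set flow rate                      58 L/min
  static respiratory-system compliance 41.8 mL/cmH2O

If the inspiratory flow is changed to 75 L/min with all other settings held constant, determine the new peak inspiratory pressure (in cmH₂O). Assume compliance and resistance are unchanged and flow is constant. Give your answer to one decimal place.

49.1

Flow: 58 L/min ÷ 60 = 0.9667 L/s.
New flow: 75 L/min ÷ 60 = 1.25 L/s.
PIP = Vt/C + R·V̇ + PEEP (constant-flow equation of motion).
Only the resistive term changes: ΔPIP = R × ΔV̇ = 29.0 × (1.25 − 0.9667) = 29.0 × 0.2833 = 8.216 cmH2O.
Original PIP = 410/41.8 + 29.0×0.9667 + 3 = 40.843 cmH2O; new PIP = 40.843 + (8.216) = 49.059 cmH2O.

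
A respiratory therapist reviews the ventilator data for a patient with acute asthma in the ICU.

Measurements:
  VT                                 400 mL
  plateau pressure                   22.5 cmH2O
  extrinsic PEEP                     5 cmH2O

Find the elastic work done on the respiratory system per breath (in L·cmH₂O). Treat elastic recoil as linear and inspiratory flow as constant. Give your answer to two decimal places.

3.50

Elastic work ≈ ½ × (Pplat − PEEP) × Vt = 0.5 × (22.5 − 5) × 0.400 L = 0.5 × 17.5 × 0.400 = 3.5 L·cmH2O.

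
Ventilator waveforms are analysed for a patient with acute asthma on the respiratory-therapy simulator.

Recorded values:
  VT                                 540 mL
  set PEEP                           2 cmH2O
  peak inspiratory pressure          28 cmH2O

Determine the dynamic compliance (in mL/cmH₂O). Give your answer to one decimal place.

20.8

Dynamic compliance = Vt / (PIP − PEEP) = 540 / (28 − 2) = 540 / 26.0 = 20.769 mL/cmH2O.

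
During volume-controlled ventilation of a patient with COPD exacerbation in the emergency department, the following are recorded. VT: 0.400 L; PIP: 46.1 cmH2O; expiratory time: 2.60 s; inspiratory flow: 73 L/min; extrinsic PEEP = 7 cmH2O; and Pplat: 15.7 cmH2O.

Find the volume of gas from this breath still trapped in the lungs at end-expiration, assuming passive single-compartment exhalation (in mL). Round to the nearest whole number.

Flow: 73 L/min ÷ 60 = 1.2167 L/s.
R = (PIP − Pplat)/V̇ = (46.1 − 15.7) / 1.2167 = 30.4/1.2167 = 24.986 cmH2O·s/L.
C = Vt/(Pplat − PEEP) = 400.0 / (15.7 − 7) = 400.0/8.7 = 45.977 mL/cmH2O.
τ = R × C = 24.986 × 0.04598 L/cmH2O = 1.149 s.
Fraction remaining = e^(−Te/τ) = e^(−2.60/1.149) = 0.1041.
Trapped volume = 400.0 × 0.1041 = 41.64 mL.

42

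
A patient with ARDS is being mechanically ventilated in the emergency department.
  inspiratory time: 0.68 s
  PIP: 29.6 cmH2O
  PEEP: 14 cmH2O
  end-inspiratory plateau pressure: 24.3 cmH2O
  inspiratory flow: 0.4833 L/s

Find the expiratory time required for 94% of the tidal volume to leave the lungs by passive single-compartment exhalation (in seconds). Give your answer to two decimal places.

0.98

Vt = flow × Ti = 0.4833 L/s × 0.68 s × 1000 mL/L = 328.64 mL.
R = (PIP − Pplat)/V̇ = (29.6 − 24.3) / 0.4833 = 5.3/0.4833 = 10.966 cmH2O·s/L.
C = Vt/(Pplat − PEEP) = 328.64 / (24.3 − 14) = 328.64/10.3 = 31.907 mL/cmH2O.
τ = R × C = 10.966 × 0.03191 L/cmH2O = 0.3499 s.
t = −τ·ln(1 − 0.94) = −0.3499·ln(0.06) = 0.9844 s.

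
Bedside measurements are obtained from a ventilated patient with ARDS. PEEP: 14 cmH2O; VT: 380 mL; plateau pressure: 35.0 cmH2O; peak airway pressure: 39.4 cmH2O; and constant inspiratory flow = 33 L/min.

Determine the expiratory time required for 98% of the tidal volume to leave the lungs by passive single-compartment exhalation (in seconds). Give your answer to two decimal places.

Flow: 33 L/min ÷ 60 = 0.55 L/s.
R = (PIP − Pplat)/V̇ = (39.4 − 35.0) / 0.55 = 4.4/0.55 = 8.0 cmH2O·s/L.
C = Vt/(Pplat − PEEP) = 380.0 / (35.0 − 14) = 380.0/21.0 = 18.095 mL/cmH2O.
τ = R × C = 8.0 × 0.0181 L/cmH2O = 0.1448 s.
t = −τ·ln(1 − 0.98) = −0.1448·ln(0.02) = 0.5665 s.

0.57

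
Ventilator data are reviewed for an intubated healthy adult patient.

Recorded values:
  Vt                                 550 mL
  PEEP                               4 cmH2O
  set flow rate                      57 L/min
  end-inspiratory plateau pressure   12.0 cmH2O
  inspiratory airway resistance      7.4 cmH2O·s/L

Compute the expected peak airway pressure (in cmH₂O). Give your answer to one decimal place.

Flow: 57 L/min ÷ 60 = 0.95 L/s.
PIP = Pplat + Raw × flow = 12.0 + 7.4 × 0.95 = 12.0 + 7.03 = 19.03 cmH2O.

19.0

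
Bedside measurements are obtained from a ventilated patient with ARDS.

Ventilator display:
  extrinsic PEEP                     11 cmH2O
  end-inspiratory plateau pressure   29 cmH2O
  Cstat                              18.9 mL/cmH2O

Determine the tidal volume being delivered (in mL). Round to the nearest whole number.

340

Vt = Cstat × (Pplat − PEEP) = 18.9 × (29 − 11) = 18.9 × 18.0 = 340.2 mL.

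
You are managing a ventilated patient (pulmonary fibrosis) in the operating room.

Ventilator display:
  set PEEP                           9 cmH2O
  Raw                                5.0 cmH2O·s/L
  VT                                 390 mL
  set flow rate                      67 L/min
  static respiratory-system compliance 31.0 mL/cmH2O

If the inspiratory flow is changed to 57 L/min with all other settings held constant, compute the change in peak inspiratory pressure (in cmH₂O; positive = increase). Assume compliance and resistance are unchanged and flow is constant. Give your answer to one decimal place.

Flow: 67 L/min ÷ 60 = 1.1167 L/s.
New flow: 57 L/min ÷ 60 = 0.95 L/s.
PIP = Vt/C + R·V̇ + PEEP (constant-flow equation of motion).
Only the resistive term changes: ΔPIP = R × ΔV̇ = 5.0 × (0.95 − 1.1167) = 5.0 × -0.1667 = -0.8335 cmH2O.

-0.8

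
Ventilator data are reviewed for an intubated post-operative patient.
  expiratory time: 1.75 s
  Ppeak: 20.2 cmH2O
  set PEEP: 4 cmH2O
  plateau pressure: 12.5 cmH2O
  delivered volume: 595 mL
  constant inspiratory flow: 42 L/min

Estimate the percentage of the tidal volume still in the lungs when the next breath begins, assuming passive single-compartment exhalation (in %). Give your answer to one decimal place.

Flow: 42 L/min ÷ 60 = 0.7 L/s.
R = (PIP − Pplat)/V̇ = (20.2 − 12.5) / 0.7 = 7.7/0.7 = 11.0 cmH2O·s/L.
C = Vt/(Pplat − PEEP) = 595.0 / (12.5 − 4) = 595.0/8.5 = 70.0 mL/cmH2O.
τ = R × C = 11.0 × 0.07 L/cmH2O = 0.77 s.
Fraction remaining at end-expiration = e^(−Te/τ) = e^(−1.75/0.77) = 0.103 → 10.3%.

10.3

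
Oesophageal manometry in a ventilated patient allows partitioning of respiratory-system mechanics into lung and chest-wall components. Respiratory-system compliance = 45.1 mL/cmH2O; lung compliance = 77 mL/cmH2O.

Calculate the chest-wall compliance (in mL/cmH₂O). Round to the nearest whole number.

109

1/Ccw = 1/Crs − 1/CL.
1/Ccw = 1/45.1 − 1/77 = 0.009186.
Ccw = 108.86 mL/cmH2O.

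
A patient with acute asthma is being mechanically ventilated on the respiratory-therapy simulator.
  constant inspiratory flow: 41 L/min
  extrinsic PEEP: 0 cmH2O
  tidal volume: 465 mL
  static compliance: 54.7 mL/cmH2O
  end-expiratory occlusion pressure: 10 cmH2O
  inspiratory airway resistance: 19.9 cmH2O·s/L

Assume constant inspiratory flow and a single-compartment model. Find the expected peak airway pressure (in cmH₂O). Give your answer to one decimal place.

32.1

Flow: 41 L/min ÷ 60 = 0.6833 L/s.
Total PEEP = 10 cmH2O (set 0 + intrinsic 10); this is the baseline alveolar pressure.
Equation of motion (constant flow): PIP = Vt/C + R·V̇ + PEEP.
PIP = 465/54.7 + 19.9×0.6833 + 10 = 8.501 + 13.598 + 10 = 32.099 cmH2O.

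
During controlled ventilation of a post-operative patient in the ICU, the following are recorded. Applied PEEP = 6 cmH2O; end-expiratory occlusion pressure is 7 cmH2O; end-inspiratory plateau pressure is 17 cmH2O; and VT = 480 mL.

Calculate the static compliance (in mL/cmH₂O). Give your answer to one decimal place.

End-expiratory occlusion gives total PEEP = 7 cmH2O (intrinsic PEEP = 7 − 6 = 1). Use total PEEP for the elastic gradient.
Cstat = Vt / (Pplat − PEEPtotal) = 480 / (17 − 7) = 480 / 10.0 = 48.0 mL/cmH2O.

48.0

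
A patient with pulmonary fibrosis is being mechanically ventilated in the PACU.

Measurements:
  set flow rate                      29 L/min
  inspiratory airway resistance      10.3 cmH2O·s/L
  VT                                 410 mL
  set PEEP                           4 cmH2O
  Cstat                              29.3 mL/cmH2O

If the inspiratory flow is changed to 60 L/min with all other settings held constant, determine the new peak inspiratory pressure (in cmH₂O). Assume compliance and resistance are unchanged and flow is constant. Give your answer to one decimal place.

Flow: 29 L/min ÷ 60 = 0.4833 L/s.
New flow: 60 L/min ÷ 60 = 1 L/s.
PIP = Vt/C + R·V̇ + PEEP (constant-flow equation of motion).
Only the resistive term changes: ΔPIP = R × ΔV̇ = 10.3 × (1 − 0.4833) = 10.3 × 0.5167 = 5.322 cmH2O.
Original PIP = 410/29.3 + 10.3×0.4833 + 4 = 22.971 cmH2O; new PIP = 22.971 + (5.322) = 28.293 cmH2O.

28.3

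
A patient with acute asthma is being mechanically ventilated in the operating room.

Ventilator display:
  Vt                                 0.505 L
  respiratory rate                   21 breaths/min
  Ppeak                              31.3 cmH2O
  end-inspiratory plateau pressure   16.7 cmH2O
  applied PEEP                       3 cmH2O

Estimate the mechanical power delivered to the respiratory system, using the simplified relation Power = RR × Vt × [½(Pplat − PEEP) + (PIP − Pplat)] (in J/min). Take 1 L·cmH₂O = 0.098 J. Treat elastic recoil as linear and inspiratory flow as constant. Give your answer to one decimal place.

Per-breath work = Vt × [½(Pplat−PEEP) + (PIP−Pplat)] = 0.505 × [0.5×13.7 + 14.6] = 0.505 × 21.45 = 10.832 L·cmH2O.
Power = 21 × 10.832 = 227.47 L·cmH2O/min.
× 0.098 J/(L·cmH2O) → 22.292 J/min.

22.3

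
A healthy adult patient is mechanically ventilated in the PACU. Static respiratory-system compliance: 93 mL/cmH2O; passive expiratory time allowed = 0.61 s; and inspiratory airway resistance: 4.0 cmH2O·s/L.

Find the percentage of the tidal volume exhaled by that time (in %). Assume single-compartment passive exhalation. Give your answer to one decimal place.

τ = R × C = 4.0 × 93 mL/cmH2O = 4.0 × 0.093 L/cmH2O = 0.372 s.
Passive exhalation: V(t)/V₀ = e^(−t/τ) = e^(−0.61/0.372) = 0.194.
Fraction exhaled = 1 − 0.194 = 0.806 → 80.6%.

80.6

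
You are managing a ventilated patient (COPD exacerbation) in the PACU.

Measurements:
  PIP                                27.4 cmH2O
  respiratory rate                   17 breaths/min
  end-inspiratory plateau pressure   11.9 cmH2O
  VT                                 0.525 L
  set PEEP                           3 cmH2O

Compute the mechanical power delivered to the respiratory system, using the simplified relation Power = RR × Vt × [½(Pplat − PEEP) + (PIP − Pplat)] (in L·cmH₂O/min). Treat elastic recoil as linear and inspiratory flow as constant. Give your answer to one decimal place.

178.1

Per-breath work = Vt × [½(Pplat−PEEP) + (PIP−Pplat)] = 0.525 × [0.5×8.9 + 15.5] = 0.525 × 19.95 = 10.474 L·cmH2O.
Power = 17 × 10.474 = 178.06 L·cmH2O/min.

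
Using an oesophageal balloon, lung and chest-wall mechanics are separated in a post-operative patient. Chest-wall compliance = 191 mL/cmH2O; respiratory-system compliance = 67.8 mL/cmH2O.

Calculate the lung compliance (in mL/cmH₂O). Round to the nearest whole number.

1/CL = 1/Crs − 1/Ccw.
1/CL = 1/67.8 − 1/191 = 0.009514.
CL = 105.11 mL/cmH2O.

105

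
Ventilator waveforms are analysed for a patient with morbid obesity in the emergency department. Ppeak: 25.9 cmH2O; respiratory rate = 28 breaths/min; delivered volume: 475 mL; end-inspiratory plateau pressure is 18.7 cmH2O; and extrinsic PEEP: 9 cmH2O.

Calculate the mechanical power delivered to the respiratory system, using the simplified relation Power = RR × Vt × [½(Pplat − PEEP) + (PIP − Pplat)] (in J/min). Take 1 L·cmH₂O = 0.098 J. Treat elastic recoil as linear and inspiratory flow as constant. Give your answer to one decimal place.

Per-breath work = Vt × [½(Pplat−PEEP) + (PIP−Pplat)] = 0.475 × [0.5×9.7 + 7.2] = 0.475 × 12.05 = 5.724 L·cmH2O.
Power = 28 × 5.724 = 160.27 L·cmH2O/min.
× 0.098 J/(L·cmH2O) → 15.706 J/min.

15.7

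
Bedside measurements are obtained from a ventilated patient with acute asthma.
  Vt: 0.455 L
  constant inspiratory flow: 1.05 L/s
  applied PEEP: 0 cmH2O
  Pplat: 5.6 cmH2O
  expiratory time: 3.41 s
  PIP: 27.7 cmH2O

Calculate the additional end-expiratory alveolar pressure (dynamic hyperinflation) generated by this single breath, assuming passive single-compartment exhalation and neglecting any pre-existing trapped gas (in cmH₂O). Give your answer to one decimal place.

R = (PIP − Pplat)/V̇ = (27.7 − 5.6) / 1.05 = 22.1/1.05 = 21.048 cmH2O·s/L.
C = Vt/(Pplat − PEEP) = 455.0 / (5.6 − 0) = 455.0/5.6 = 81.25 mL/cmH2O.
τ = R × C = 21.048 × 0.08125 L/cmH2O = 1.71 s.
Fraction remaining = e^(−Te/τ) = e^(−3.41/1.71) = 0.1361; trapped volume = 455.0 × 0.1361 = 61.926 mL.
Additional alveolar pressure from trapping ≈ V_trapped / C = 61.926 / 81.25 = 0.7622 cmH2O.

0.8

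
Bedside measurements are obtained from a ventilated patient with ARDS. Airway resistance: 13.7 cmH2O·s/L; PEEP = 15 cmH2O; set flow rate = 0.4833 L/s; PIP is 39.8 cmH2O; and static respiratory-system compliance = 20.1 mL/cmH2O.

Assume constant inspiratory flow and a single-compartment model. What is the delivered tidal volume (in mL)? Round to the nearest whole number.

365

Equation of motion (constant flow): PIP = Vt/C + R·V̇ + PEEP.
Vt/C = PIP − R·V̇ − PEEP = 39.8 − 6.621 − 15 = 18.179 cmH2O.
Vt = C × 18.179 = 20.1 × 18.179 = 365.4 mL.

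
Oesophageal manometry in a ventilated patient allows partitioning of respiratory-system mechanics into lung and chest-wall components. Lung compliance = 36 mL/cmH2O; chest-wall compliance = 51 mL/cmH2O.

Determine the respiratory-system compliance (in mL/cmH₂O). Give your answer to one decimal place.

Lung and chest wall are elastances in series: 1/Crs = 1/CL + 1/Ccw.
1/Crs = 1/36 + 1/51 = 0.04739.
Crs = 21.101 mL/cmH2O.

21.1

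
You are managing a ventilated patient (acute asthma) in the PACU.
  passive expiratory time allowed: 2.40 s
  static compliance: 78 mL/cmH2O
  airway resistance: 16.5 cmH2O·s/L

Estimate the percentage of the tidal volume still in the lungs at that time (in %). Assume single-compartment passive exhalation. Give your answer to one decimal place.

15.5

τ = R × C = 16.5 × 78 mL/cmH2O = 16.5 × 0.078 L/cmH2O = 1.287 s.
Passive exhalation: V(t)/V₀ = e^(−t/τ) = e^(−2.40/1.287) = 0.1549.
Fraction remaining = 0.1549 → 15.49%.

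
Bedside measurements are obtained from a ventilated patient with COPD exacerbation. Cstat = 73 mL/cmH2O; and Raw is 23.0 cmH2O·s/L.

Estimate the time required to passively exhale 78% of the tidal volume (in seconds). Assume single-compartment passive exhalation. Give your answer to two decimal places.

2.54

τ = R × C = 23.0 × 73 mL/cmH2O = 23.0 × 0.073 L/cmH2O = 1.679 s.
Exhaled fraction f = 1 − e^(−t/τ) → t = −τ·ln(1 − f) = −1.679·ln(0.22) = 2.542 s.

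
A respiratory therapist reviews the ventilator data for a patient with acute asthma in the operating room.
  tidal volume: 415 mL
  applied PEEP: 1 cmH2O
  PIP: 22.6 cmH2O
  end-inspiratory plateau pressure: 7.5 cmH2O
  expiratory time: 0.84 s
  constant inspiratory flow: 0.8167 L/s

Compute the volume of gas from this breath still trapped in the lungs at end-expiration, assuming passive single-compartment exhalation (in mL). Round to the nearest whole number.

R = (PIP − Pplat)/V̇ = (22.6 − 7.5) / 0.8167 = 15.1/0.8167 = 18.489 cmH2O·s/L.
C = Vt/(Pplat − PEEP) = 415.0 / (7.5 − 1) = 415.0/6.5 = 63.846 mL/cmH2O.
τ = R × C = 18.489 × 0.06385 L/cmH2O = 1.181 s.
Fraction remaining = e^(−Te/τ) = e^(−0.84/1.181) = 0.491.
Trapped volume = 415.0 × 0.491 = 203.77 mL.

204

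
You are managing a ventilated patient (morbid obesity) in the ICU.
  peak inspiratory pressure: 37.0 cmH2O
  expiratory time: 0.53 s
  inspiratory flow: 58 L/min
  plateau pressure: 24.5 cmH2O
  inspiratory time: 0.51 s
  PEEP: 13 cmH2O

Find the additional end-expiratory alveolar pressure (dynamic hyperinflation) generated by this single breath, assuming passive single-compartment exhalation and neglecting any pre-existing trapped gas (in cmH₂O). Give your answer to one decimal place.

Flow: 58 L/min ÷ 60 = 0.9667 L/s.
Vt = flow × Ti = 0.9667 L/s × 0.51 s × 1000 mL/L = 493.02 mL.
R = (PIP − Pplat)/V̇ = (37.0 − 24.5) / 0.9667 = 12.5/0.9667 = 12.931 cmH2O·s/L.
C = Vt/(Pplat − PEEP) = 493.02 / (24.5 − 13) = 493.02/11.5 = 42.871 mL/cmH2O.
τ = R × C = 12.931 × 0.04287 L/cmH2O = 0.5544 s.
Fraction remaining = e^(−Te/τ) = e^(−0.53/0.5544) = 0.3844; trapped volume = 493.02 × 0.3844 = 189.52 mL.
Additional alveolar pressure from trapping ≈ V_trapped / C = 189.52 / 42.871 = 4.421 cmH2O.

4.4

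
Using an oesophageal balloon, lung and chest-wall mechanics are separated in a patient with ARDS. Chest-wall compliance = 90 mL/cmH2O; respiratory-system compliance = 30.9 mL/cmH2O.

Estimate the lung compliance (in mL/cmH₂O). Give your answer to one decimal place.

47.1

1/CL = 1/Crs − 1/Ccw.
1/CL = 1/30.9 − 1/90 = 0.02125.
CL = 47.059 mL/cmH2O.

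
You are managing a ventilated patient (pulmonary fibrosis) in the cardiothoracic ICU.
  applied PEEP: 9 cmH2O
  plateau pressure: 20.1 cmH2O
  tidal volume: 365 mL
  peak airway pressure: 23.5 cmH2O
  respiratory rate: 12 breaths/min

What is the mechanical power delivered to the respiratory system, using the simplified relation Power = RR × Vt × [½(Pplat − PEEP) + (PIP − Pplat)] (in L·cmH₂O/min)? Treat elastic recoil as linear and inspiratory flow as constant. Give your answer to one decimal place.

39.2

Per-breath work = Vt × [½(Pplat−PEEP) + (PIP−Pplat)] = 0.365 × [0.5×11.1 + 3.4] = 0.365 × 8.95 = 3.267 L·cmH2O.
Power = 12 × 3.267 = 39.204 L·cmH2O/min.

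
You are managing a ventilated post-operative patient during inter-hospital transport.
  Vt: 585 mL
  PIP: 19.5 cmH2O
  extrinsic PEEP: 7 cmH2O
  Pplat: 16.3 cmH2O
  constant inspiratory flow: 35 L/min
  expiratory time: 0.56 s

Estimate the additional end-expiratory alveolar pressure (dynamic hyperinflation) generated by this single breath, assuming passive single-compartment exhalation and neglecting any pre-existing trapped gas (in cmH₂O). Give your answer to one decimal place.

Flow: 35 L/min ÷ 60 = 0.5833 L/s.
R = (PIP − Pplat)/V̇ = (19.5 − 16.3) / 0.5833 = 3.2/0.5833 = 5.486 cmH2O·s/L.
C = Vt/(Pplat − PEEP) = 585.0 / (16.3 − 7) = 585.0/9.3 = 62.903 mL/cmH2O.
τ = R × C = 5.486 × 0.0629 L/cmH2O = 0.3451 s.
Fraction remaining = e^(−Te/τ) = e^(−0.56/0.3451) = 0.1974; trapped volume = 585.0 × 0.1974 = 115.48 mL.
Additional alveolar pressure from trapping ≈ V_trapped / C = 115.48 / 62.903 = 1.836 cmH2O.

1.8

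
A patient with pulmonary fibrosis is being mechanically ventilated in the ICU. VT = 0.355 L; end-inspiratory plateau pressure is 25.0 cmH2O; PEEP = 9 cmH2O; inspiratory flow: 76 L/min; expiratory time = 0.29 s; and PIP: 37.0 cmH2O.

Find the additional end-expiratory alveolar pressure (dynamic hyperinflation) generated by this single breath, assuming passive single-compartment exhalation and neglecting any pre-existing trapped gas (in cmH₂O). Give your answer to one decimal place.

4.0

Flow: 76 L/min ÷ 60 = 1.2667 L/s.
R = (PIP − Pplat)/V̇ = (37.0 − 25.0) / 1.2667 = 12.0/1.2667 = 9.473 cmH2O·s/L.
C = Vt/(Pplat − PEEP) = 355.0 / (25.0 − 9) = 355.0/16.0 = 22.188 mL/cmH2O.
τ = R × C = 9.473 × 0.02219 L/cmH2O = 0.2102 s.
Fraction remaining = e^(−Te/τ) = e^(−0.29/0.2102) = 0.2517; trapped volume = 355.0 × 0.2517 = 89.354 mL.
Additional alveolar pressure from trapping ≈ V_trapped / C = 89.354 / 22.188 = 4.027 cmH2O.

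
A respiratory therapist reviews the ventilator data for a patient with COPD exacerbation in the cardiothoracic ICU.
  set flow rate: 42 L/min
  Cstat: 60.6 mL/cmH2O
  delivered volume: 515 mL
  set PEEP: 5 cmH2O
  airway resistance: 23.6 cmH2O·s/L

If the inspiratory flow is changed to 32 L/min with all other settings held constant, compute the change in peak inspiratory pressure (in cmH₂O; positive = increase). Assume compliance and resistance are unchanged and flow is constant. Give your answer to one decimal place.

Flow: 42 L/min ÷ 60 = 0.7 L/s.
New flow: 32 L/min ÷ 60 = 0.5333 L/s.
PIP = Vt/C + R·V̇ + PEEP (constant-flow equation of motion).
Only the resistive term changes: ΔPIP = R × ΔV̇ = 23.6 × (0.5333 − 0.7) = 23.6 × -0.1667 = -3.934 cmH2O.

-3.9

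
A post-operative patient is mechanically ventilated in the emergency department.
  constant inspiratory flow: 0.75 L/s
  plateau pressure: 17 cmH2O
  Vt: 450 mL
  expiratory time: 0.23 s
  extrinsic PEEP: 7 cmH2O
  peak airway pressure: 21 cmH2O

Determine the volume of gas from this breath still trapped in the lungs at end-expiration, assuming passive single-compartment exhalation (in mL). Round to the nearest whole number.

R = (PIP − Pplat)/V̇ = (21 − 17) / 0.75 = 4.0/0.75 = 5.333 cmH2O·s/L.
C = Vt/(Pplat − PEEP) = 450.0 / (17 − 7) = 450.0/10.0 = 45.0 mL/cmH2O.
τ = R × C = 5.333 × 0.045 L/cmH2O = 0.24 s.
Fraction remaining = e^(−Te/τ) = e^(−0.23/0.24) = 0.3835.
Trapped volume = 450.0 × 0.3835 = 172.58 mL.

173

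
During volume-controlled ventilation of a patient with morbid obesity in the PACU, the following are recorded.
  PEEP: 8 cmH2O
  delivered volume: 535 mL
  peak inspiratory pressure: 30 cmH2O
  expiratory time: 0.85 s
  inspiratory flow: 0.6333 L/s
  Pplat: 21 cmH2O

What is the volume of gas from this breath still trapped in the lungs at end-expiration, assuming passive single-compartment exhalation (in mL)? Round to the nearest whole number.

125

R = (PIP − Pplat)/V̇ = (30 − 21) / 0.6333 = 9.0/0.6333 = 14.211 cmH2O·s/L.
C = Vt/(Pplat − PEEP) = 535.0 / (21 − 8) = 535.0/13.0 = 41.154 mL/cmH2O.
τ = R × C = 14.211 × 0.04115 L/cmH2O = 0.5848 s.
Fraction remaining = e^(−Te/τ) = e^(−0.85/0.5848) = 0.2338.
Trapped volume = 535.0 × 0.2338 = 125.08 mL.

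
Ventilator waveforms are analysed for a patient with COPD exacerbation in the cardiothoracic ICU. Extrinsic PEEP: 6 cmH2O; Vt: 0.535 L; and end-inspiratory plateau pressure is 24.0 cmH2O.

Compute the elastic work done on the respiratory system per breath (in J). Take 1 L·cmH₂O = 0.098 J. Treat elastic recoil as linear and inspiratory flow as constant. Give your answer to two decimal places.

0.47

Elastic work ≈ ½ × (Pplat − PEEP) × Vt = 0.5 × (24.0 − 6) × 0.535 L = 0.5 × 18.0 × 0.535 = 4.815 L·cmH2O.
× 0.098 J/(L·cmH2O) → 0.4719 J.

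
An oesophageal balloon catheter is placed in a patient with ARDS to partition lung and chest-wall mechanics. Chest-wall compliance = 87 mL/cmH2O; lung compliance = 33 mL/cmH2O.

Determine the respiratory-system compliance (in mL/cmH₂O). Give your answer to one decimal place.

23.9

Lung and chest wall are elastances in series: 1/Crs = 1/CL + 1/Ccw.
1/Crs = 1/33 + 1/87 = 0.0418.
Crs = 23.923 mL/cmH2O.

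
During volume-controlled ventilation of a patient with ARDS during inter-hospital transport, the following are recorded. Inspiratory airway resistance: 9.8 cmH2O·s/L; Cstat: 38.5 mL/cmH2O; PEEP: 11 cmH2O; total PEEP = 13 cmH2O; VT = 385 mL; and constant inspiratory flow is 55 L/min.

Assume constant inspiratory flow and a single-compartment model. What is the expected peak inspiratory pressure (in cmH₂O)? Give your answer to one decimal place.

Flow: 55 L/min ÷ 60 = 0.9167 L/s.
Total PEEP = 13 cmH2O (set 11 + intrinsic 2); this is the baseline alveolar pressure.
Equation of motion (constant flow): PIP = Vt/C + R·V̇ + PEEP.
PIP = 385/38.5 + 9.8×0.9167 + 13 = 10.0 + 8.984 + 13 = 31.984 cmH2O.

32.0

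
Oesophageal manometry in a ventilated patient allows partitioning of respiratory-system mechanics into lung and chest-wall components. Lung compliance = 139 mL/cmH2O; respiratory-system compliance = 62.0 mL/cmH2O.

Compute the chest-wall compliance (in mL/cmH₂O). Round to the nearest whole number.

1/Ccw = 1/Crs − 1/CL.
1/Ccw = 1/62.0 − 1/139 = 0.008935.
Ccw = 111.92 mL/cmH2O.

112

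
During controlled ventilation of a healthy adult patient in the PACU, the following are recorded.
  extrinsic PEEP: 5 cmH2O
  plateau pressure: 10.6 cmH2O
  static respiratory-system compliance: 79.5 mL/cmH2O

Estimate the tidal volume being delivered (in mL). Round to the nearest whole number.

445

Vt = Cstat × (Pplat − PEEP) = 79.5 × (10.6 − 5) = 79.5 × 5.6 = 445.2 mL.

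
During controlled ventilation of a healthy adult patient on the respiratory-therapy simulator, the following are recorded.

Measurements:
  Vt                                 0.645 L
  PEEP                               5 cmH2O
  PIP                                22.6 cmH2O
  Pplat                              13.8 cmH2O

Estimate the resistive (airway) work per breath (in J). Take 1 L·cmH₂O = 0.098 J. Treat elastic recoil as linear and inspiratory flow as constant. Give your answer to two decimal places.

0.56

With constant inspiratory flow the resistive pressure is constant at PIP − Pplat = 22.6 − 13.8 = 8.8 cmH2O, so resistive work = 8.8 × 0.645 = 5.676 L·cmH2O.
× 0.098 J/(L·cmH2O) → 0.5562 J.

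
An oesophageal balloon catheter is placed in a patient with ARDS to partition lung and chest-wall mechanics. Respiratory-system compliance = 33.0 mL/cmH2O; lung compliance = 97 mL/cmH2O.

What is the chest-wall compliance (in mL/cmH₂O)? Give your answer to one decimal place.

1/Ccw = 1/Crs − 1/CL.
1/Ccw = 1/33.0 − 1/97 = 0.01999.
Ccw = 50.025 mL/cmH2O.

50.0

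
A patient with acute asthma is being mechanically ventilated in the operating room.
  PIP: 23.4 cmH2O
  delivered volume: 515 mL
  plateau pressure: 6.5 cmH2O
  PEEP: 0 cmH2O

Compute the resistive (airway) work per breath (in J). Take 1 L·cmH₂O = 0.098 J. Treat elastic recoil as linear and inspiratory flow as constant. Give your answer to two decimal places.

With constant inspiratory flow the resistive pressure is constant at PIP − Pplat = 23.4 − 6.5 = 16.9 cmH2O, so resistive work = 16.9 × 0.515 = 8.704 L·cmH2O.
× 0.098 J/(L·cmH2O) → 0.853 J.

0.85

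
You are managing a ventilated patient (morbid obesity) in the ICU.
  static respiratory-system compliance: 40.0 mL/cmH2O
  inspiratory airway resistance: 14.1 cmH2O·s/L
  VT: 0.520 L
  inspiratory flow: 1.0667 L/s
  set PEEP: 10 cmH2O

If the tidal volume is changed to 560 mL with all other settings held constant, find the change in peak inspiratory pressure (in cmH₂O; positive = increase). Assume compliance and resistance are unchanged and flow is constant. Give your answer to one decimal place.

PIP = Vt/C + R·V̇ + PEEP (constant-flow equation of motion).
Only the elastic term changes: ΔPIP = ΔVt / C = (560 − 520) / 40.0 = 1.0 cmH2O.

1.0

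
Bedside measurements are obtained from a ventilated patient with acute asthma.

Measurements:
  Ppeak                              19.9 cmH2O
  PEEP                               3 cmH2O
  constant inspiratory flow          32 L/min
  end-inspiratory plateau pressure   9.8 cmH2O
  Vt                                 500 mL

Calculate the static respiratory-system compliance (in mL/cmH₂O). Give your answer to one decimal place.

73.5

Cstat = Vt / (Pplat − PEEP) = 500 / (9.8 − 3) = 500 / 6.8 = 73.529 mL/cmH2O.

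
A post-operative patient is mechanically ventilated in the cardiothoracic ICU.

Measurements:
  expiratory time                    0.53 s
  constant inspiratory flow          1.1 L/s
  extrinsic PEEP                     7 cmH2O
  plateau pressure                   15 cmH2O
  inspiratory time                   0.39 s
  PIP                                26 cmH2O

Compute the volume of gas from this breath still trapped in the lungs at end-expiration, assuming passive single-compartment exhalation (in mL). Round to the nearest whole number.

160

Vt = flow × Ti = 1.1 L/s × 0.39 s × 1000 mL/L = 429.0 mL.
R = (PIP − Pplat)/V̇ = (26 − 15) / 1.1 = 11.0/1.1 = 10.0 cmH2O·s/L.
C = Vt/(Pplat − PEEP) = 429.0 / (15 − 7) = 429.0/8.0 = 53.625 mL/cmH2O.
τ = R × C = 10.0 × 0.05363 L/cmH2O = 0.5363 s.
Fraction remaining = e^(−Te/τ) = e^(−0.53/0.5363) = 0.3722.
Trapped volume = 429.0 × 0.3722 = 159.67 mL.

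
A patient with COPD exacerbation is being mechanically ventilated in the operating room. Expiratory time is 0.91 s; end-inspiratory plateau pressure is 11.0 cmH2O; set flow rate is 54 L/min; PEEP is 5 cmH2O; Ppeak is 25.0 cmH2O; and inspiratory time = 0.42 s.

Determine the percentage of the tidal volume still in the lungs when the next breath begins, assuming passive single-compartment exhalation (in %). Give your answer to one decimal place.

39.5

Flow: 54 L/min ÷ 60 = 0.9 L/s.
Vt = flow × Ti = 0.9 L/s × 0.42 s × 1000 mL/L = 378.0 mL.
R = (PIP − Pplat)/V̇ = (25.0 − 11.0) / 0.9 = 14.0/0.9 = 15.556 cmH2O·s/L.
C = Vt/(Pplat − PEEP) = 378.0 / (11.0 − 5) = 378.0/6.0 = 63.0 mL/cmH2O.
τ = R × C = 15.556 × 0.063 L/cmH2O = 0.98 s.
Fraction remaining at end-expiration = e^(−Te/τ) = e^(−0.91/0.98) = 0.3951 → 39.51%.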